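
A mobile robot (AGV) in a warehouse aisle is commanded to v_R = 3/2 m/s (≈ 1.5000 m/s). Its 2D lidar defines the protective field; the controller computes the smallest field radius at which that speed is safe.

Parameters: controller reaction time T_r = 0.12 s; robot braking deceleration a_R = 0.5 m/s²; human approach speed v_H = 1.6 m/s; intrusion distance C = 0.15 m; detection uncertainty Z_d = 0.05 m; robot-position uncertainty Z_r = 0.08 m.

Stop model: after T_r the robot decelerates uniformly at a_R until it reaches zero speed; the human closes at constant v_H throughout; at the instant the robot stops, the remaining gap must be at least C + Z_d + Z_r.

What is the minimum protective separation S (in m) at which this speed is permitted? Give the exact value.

braking lasts T_s = (3/2)/(1/2) = 3.0000 s
robot in T_r: 1.5000·0.1200 = 0.1800 m
braking distance = 1.5000²/(2·0.5000) = 2.2500 m
human over T_r+T_s: 1.6000·(0.1200+3.0000) = 4.9920 m
margins: 0.1500+0.0500+0.0800 = 0.2800 m
S_min ≈ 0.1800+2.2500+4.9920+0.2800  ⇒  S_min = 3851/500 m

S_min = 3851/500 m = 7.7020 m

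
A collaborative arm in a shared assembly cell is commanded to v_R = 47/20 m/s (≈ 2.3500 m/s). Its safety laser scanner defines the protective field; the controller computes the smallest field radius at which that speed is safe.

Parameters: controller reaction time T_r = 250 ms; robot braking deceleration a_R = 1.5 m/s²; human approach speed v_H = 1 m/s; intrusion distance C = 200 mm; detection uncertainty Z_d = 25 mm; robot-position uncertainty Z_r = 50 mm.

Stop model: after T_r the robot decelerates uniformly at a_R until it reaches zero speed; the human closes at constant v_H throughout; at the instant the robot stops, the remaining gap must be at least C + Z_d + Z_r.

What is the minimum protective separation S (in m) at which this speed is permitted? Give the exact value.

S_min = 113/25 m = 4.5200 m

T_s = v_R/a_R = (47/20)/(3/2) = 1.5667 s
reaction-phase robot travel = 2.3500·0.2500 = 0.5875 m
robot under decel: 2.3500²/(2·1.5000) = 1.8408 m
human closes 1.0000·1.8167 = 1.8167 m
C+Z_d+Z_r = 0.2000+0.0250+0.0500 = 0.2750 m
S_min ≈ 0.5875+1.8408+1.8167+0.2750  ⇒  S_min = 113/25 m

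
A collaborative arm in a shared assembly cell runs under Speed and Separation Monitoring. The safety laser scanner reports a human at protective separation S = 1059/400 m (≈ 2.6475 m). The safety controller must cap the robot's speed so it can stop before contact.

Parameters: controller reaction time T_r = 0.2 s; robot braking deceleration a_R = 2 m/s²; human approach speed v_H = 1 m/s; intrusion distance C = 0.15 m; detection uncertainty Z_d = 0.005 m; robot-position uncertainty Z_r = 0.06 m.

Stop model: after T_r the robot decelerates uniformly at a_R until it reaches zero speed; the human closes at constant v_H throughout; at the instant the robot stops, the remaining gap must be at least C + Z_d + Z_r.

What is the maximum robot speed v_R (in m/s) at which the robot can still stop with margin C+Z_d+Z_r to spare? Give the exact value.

v_R_max = 19/10 m/s = 1.9000 m/s

at the boundary: (1/4)·v² + (7/10)·v + (-893/400) = 0
  disc = (7/10)² − 4·(1/4)·(-893/400) = 1089/400 ; √disc = 33/20
  v_R = (−(7/10) + 33/20) / (2·(1/4)) = 19/10 m/s
check:
T_s = v_R/a_R = (19/10)/2 = 0.9500 s
robot in T_r: 1.9000·0.2000 = 0.3800 m
braking distance = 1.9000²/(2·2.0000) = 0.9025 m
human closes 1.0000·1.1500 = 1.1500 m
C+Z_d+Z_r = 0.1500+0.0050+0.0600 = 0.2150 m
sum ≈ 0.3800+0.9025+1.1500+0.2150 ≈ 2.6475 m = S ✓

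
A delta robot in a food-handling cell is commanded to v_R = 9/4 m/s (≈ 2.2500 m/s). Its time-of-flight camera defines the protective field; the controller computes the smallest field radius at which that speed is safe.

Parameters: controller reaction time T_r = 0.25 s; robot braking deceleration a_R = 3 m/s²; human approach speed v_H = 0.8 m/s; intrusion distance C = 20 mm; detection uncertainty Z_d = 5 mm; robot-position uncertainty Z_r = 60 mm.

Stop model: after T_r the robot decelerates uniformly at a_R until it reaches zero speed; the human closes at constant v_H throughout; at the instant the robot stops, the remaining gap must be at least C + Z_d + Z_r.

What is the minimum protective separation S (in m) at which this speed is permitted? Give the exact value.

stop time T_s = (9/4)/3 = 0.7500 s
reaction-phase robot travel = 2.2500·0.2500 = 0.5625 m
robot under decel: 2.2500²/(2·3.0000) = 0.8438 m
human closes 0.8000·1.0000 = 0.8000 m
residual clearance needed = 0.0200+0.0050+0.0600 = 0.0850 m
S_min ≈ 0.5625+0.8438+0.8000+0.0850  ⇒  S_min = 1833/800 m

S_min = 1833/800 m = 2.2912 m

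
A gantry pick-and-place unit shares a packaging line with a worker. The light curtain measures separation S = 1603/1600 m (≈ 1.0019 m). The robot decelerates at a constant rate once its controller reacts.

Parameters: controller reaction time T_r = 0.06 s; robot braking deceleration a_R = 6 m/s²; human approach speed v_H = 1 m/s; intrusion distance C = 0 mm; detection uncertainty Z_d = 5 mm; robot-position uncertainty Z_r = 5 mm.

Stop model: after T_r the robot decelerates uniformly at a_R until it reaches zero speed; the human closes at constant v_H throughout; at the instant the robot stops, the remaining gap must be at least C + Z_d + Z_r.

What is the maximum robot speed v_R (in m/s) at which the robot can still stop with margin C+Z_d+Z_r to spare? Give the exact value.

quadratic (1/12)·v² + (17/75)·v + (-1491/1600) = 0
  disc = (17/75)² − 4·(1/12)·(-1491/1600) = 130321/360000 ; √disc = 361/600
  v_R = (−(17/75) + 361/600) / (2·(1/12)) = 9/4 m/s
check:
stop time T_s = (9/4)/6 = 0.3750 s
robot covers v_R·T_r = 2.2500·0.0600 = 0.1350 m before braking
braking distance = 2.2500²/(2·6.0000) = 0.4219 m
human over T_r+T_s: 1.0000·(0.0600+0.3750) = 0.4350 m
residual clearance needed = 0.0000+0.0050+0.0050 = 0.0100 m
sum ≈ 0.1350+0.4219+0.4350+0.0100 ≈ 1.0019 m = S ✓

v_R_max = 9/4 m/s = 2.2500 m/s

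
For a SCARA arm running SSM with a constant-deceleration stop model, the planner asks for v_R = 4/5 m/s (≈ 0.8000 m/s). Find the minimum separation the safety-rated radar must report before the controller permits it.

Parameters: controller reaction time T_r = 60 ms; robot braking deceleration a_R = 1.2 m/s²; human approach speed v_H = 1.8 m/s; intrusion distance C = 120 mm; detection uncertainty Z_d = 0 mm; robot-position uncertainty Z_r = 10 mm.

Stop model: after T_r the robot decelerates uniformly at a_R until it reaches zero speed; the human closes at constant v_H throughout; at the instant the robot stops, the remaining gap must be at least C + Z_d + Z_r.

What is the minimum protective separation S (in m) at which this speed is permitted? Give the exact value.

T_s = v_R/a_R = (4/5)/(6/5) = 0.6667 s
robot covers v_R·T_r = 0.8000·0.0600 = 0.0480 m before braking
robot under decel: 0.8000²/(2·1.2000) = 0.2667 m
human closes 1.8000·0.7267 = 1.3080 m
residual clearance needed = 0.1200+0.0000+0.0100 = 0.1300 m
S_min ≈ 0.0480+0.2667+1.3080+0.1300  ⇒  S_min = 2629/1500 m

S_min = 2629/1500 m = 1.7527 m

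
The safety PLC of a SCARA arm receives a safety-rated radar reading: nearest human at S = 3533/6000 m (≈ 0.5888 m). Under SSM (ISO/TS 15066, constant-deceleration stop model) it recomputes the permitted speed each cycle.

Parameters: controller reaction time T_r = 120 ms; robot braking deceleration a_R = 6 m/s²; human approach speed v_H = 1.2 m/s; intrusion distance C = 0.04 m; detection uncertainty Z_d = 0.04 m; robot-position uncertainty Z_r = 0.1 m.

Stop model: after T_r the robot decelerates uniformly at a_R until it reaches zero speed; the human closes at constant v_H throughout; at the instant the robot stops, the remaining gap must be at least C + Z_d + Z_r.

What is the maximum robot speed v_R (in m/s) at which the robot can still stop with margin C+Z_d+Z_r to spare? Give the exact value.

collect terms ⇒ (1/12)·v_R² + (8/25)·v_R + (-1589/6000) = 0
  disc = (8/25)² − 4·(1/12)·(-1589/6000) = 17161/90000 ; √disc = 131/300
  v_R = (−(8/25) + 131/300) / (2·(1/12)) = 7/10 m/s
check:
T_s = v_R/a_R = (7/10)/6 = 0.1167 s
robot in T_r: 0.7000·0.1200 = 0.0840 m
robot under decel: 0.7000²/(2·6.0000) = 0.0408 m
human over T_r+T_s: 1.2000·(0.1200+0.1167) = 0.2840 m
residual clearance needed = 0.0400+0.0400+0.1000 = 0.1800 m
sum ≈ 0.0840+0.0408+0.2840+0.1800 ≈ 0.5888 m = S ✓

v_R_max = 7/10 m/s = 0.7000 m/s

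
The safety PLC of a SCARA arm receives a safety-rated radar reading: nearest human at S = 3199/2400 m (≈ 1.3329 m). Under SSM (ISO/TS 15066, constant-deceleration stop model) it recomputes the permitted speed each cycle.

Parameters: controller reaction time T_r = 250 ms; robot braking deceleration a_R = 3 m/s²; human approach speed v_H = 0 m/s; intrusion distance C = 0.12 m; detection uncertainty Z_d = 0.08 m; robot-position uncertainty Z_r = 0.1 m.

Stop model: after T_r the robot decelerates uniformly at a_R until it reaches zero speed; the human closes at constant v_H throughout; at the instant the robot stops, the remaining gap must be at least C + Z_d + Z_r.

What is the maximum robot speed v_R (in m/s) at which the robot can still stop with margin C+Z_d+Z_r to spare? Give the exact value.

v_R_max = 37/20 m/s = 1.8500 m/s

at the boundary: (1/6)·v² + (1/4)·v + (-2479/2400) = 0
  disc = (1/4)² − 4·(1/6)·(-2479/2400) = 169/225 ; √disc = 13/15
  v_R = (−(1/4) + 13/15) / (2·(1/6)) = 37/20 m/s
check:
T_s = v_R/a_R = (37/20)/3 = 0.6167 s
robot covers v_R·T_r = 1.8500·0.2500 = 0.4625 m before braking
braking distance = 1.8500²/(2·3.0000) = 0.5704 m
human closes 0.0000·0.8667 = 0.0000 m
residual clearance needed = 0.1200+0.0800+0.1000 = 0.3000 m
sum ≈ 0.4625+0.5704+0.0000+0.3000 ≈ 1.3329 m = S ✓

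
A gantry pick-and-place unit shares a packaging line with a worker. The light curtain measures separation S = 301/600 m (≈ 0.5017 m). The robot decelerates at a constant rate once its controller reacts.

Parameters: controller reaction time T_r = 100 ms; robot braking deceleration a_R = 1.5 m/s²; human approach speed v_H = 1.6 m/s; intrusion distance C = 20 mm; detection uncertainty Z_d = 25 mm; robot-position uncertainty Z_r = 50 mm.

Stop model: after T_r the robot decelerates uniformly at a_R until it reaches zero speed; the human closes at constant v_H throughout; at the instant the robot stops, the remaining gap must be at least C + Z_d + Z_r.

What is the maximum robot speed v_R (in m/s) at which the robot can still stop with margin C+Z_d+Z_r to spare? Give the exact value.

v_R_max = 1/5 m/s = 0.2000 m/s

at the boundary: (1/3)·v² + (7/6)·v + (-37/150) = 0
  disc = (7/6)² − 4·(1/3)·(-37/150) = 169/100 ; √disc = 13/10
  v_R = (−(7/6) + 13/10) / (2·(1/3)) = 1/5 m/s
check:
T_s = v_R/a_R = (1/5)/(3/2) = 0.1333 s
robot in T_r: 0.2000·0.1000 = 0.0200 m
robot covers 0.2000·0.1333 − ½·1.5000·0.1333² = 0.0133 m while stopping
human closes 1.6000·0.2333 = 0.3733 m
margins: 0.0200+0.0250+0.0500 = 0.0950 m
sum ≈ 0.0200+0.0133+0.3733+0.0950 ≈ 0.5017 m = S ✓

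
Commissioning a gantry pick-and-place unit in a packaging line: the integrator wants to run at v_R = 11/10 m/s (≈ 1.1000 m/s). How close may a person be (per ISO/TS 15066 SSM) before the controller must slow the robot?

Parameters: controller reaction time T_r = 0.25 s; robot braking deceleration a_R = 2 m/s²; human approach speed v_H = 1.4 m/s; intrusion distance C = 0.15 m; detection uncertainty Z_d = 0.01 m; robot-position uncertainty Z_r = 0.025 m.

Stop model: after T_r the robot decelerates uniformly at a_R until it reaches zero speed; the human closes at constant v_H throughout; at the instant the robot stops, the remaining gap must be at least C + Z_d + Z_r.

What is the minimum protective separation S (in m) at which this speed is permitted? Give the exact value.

braking lasts T_s = (11/10)/2 = 0.5500 s
robot covers v_R·T_r = 1.1000·0.2500 = 0.2750 m before braking
braking distance = 1.1000²/(2·2.0000) = 0.3025 m
human over T_r+T_s: 1.4000·(0.2500+0.5500) = 1.1200 m
C+Z_d+Z_r = 0.1500+0.0100+0.0250 = 0.1850 m
S_min ≈ 0.2750+0.3025+1.1200+0.1850  ⇒  S_min = 753/400 m

S_min = 753/400 m = 1.8825 m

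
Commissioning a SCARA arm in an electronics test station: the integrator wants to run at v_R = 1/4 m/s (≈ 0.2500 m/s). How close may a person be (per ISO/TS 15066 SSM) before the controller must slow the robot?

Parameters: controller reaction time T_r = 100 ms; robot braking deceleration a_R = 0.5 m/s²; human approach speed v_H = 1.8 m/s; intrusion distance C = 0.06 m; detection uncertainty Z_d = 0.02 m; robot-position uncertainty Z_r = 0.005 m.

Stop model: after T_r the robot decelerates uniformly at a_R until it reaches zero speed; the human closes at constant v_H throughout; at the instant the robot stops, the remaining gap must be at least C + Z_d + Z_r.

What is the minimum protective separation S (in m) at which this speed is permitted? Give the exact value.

braking lasts T_s = (1/4)/(1/2) = 0.5000 s
robot in T_r: 0.2500·0.1000 = 0.0250 m
robot under decel: 0.2500²/(2·0.5000) = 0.0625 m
human closes 1.8000·0.6000 = 1.0800 m
residual clearance needed = 0.0600+0.0200+0.0050 = 0.0850 m
S_min ≈ 0.0250+0.0625+1.0800+0.0850  ⇒  S_min = 501/400 m

S_min = 501/400 m = 1.2525 m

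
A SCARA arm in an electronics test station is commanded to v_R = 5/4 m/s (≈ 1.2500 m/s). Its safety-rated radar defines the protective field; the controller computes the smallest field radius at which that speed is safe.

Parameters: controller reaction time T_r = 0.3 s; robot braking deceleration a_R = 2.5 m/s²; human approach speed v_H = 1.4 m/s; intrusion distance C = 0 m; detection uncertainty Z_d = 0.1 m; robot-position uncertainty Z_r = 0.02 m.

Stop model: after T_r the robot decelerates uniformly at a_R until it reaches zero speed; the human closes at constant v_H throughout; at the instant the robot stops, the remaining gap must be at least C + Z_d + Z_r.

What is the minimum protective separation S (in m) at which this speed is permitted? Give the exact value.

S_min = 771/400 m = 1.9275 m

T_s = v_R/a_R = (5/4)/(5/2) = 0.5000 s
robot covers v_R·T_r = 1.2500·0.3000 = 0.3750 m before braking
robot covers 1.2500·0.5000 − ½·2.5000·0.5000² = 0.3125 m while stopping
human closes 1.4000·0.8000 = 1.1200 m
residual clearance needed = 0.0000+0.1000+0.0200 = 0.1200 m
S_min ≈ 0.3750+0.3125+1.1200+0.1200  ⇒  S_min = 771/400 m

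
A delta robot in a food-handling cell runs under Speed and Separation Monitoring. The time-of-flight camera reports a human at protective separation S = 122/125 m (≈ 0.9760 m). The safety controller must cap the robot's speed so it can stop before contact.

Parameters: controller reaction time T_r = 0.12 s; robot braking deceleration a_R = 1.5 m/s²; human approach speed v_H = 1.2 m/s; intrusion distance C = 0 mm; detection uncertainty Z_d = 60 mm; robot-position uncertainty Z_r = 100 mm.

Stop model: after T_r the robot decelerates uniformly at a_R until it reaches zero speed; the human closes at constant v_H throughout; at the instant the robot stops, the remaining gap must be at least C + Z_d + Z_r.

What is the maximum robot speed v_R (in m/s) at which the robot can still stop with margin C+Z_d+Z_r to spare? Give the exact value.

collect terms ⇒ (1/3)·v_R² + (23/25)·v_R + (-84/125) = 0
  disc = (23/25)² − 4·(1/3)·(-84/125) = 1089/625 ; √disc = 33/25
  v_R = (−(23/25) + 33/25) / (2·(1/3)) = 3/5 m/s
check:
T_s = v_R/a_R = (3/5)/(3/2) = 0.4000 s
reaction-phase robot travel = 0.6000·0.1200 = 0.0720 m
robot under decel: 0.6000²/(2·1.5000) = 0.1200 m
human closes 1.2000·0.5200 = 0.6240 m
C+Z_d+Z_r = 0.0000+0.0600+0.1000 = 0.1600 m
sum ≈ 0.0720+0.1200+0.6240+0.1600 ≈ 0.9760 m = S ✓

v_R_max = 3/5 m/s = 0.6000 m/s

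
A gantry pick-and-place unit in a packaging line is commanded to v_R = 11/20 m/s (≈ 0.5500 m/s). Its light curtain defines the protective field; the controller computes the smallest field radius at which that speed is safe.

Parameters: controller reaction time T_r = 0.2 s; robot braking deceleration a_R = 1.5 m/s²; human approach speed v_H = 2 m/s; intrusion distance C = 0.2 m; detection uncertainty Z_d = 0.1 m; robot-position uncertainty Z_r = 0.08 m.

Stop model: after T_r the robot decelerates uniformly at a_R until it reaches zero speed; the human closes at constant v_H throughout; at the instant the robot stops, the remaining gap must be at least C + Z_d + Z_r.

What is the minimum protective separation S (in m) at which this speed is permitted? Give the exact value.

S_min = 2069/1200 m = 1.7242 m

braking lasts T_s = (11/20)/(3/2) = 0.3667 s
robot in T_r: 0.5500·0.2000 = 0.1100 m
robot under decel: 0.5500²/(2·1.5000) = 0.1008 m
human closes 2.0000·0.5667 = 1.1333 m
C+Z_d+Z_r = 0.2000+0.1000+0.0800 = 0.3800 m
S_min ≈ 0.1100+0.1008+1.1333+0.3800  ⇒  S_min = 2069/1200 m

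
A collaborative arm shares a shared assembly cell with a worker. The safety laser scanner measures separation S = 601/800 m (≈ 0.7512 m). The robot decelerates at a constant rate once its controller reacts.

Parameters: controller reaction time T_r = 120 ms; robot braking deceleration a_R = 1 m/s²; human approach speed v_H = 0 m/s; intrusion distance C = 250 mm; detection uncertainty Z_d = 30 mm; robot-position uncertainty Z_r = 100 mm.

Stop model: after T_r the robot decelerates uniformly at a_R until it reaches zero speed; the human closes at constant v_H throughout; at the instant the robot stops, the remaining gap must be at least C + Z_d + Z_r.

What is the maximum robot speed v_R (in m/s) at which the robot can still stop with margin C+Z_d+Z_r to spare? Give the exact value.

v_R_max = 3/4 m/s = 0.7500 m/s

quadratic (1/2)·v² + (3/25)·v + (-297/800) = 0
  disc = (3/25)² − 4·(1/2)·(-297/800) = 7569/10000 ; √disc = 87/100
  v_R = (−(3/25) + 87/100) / (2·(1/2)) = 3/4 m/s
check:
stop time T_s = (3/4)/1 = 0.7500 s
robot in T_r: 0.7500·0.1200 = 0.0900 m
robot under decel: 0.7500²/(2·1.0000) = 0.2812 m
person approaches 0.0000·(0.1200+0.7500) = 0.0000 m
residual clearance needed = 0.2500+0.0300+0.1000 = 0.3800 m
sum ≈ 0.0900+0.2812+0.0000+0.3800 ≈ 0.7512 m = S ✓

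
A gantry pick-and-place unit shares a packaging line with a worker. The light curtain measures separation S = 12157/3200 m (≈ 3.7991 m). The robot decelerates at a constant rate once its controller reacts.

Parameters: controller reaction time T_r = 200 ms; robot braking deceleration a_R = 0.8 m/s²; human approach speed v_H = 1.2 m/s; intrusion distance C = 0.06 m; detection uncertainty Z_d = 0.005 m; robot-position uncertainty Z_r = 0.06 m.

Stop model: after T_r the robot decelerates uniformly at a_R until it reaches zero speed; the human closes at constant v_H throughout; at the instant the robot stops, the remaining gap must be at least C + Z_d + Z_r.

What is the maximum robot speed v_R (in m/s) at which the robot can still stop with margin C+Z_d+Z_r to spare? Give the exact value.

v_R_max = 27/20 m/s = 1.3500 m/s

quadratic (5/8)·v² + (17/10)·v + (-10989/3200) = 0
  disc = (17/10)² − 4·(5/8)·(-10989/3200) = 73441/6400 ; √disc = 271/80
  v_R = (−(17/10) + 271/80) / (2·(5/8)) = 27/20 m/s
check:
T_s = v_R/a_R = (27/20)/(4/5) = 1.6875 s
robot covers v_R·T_r = 1.3500·0.2000 = 0.2700 m before braking
braking distance = 1.3500²/(2·0.8000) = 1.1391 m
person approaches 1.2000·(0.2000+1.6875) = 2.2650 m
residual clearance needed = 0.0600+0.0050+0.0600 = 0.1250 m
sum ≈ 0.2700+1.1391+2.2650+0.1250 ≈ 3.7991 m = S ✓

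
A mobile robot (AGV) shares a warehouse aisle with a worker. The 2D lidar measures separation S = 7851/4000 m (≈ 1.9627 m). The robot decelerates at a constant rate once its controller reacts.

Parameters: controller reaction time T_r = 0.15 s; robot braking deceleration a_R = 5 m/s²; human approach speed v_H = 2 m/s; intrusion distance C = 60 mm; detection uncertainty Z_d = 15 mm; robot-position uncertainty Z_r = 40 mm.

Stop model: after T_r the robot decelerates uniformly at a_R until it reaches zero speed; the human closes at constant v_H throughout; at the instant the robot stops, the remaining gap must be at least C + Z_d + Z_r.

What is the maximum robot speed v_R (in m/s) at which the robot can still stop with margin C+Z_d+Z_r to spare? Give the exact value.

at the boundary: (1/10)·v² + (11/20)·v + (-6191/4000) = 0
  disc = (11/20)² − 4·(1/10)·(-6191/4000) = 576/625 ; √disc = 24/25
  v_R = (−(11/20) + 24/25) / (2·(1/10)) = 41/20 m/s
check:
stop time T_s = (41/20)/5 = 0.4100 s
robot in T_r: 2.0500·0.1500 = 0.3075 m
braking distance = 2.0500²/(2·5.0000) = 0.4203 m
human over T_r+T_s: 2.0000·(0.1500+0.4100) = 1.1200 m
margins: 0.0600+0.0150+0.0400 = 0.1150 m
sum ≈ 0.3075+0.4203+1.1200+0.1150 ≈ 1.9627 m = S ✓

v_R_max = 41/20 m/s = 2.0500 m/s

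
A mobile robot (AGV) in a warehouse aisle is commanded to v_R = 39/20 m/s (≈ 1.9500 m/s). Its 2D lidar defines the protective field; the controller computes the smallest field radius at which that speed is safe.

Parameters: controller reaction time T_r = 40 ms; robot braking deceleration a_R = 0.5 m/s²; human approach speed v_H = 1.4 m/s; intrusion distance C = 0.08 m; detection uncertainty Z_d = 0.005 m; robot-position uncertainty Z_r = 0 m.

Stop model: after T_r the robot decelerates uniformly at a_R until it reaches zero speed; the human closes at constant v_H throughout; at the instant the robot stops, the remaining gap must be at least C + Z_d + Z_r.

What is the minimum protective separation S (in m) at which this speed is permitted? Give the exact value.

S_min = 18963/2000 m = 9.4815 m

stop time T_s = (39/20)/(1/2) = 3.9000 s
reaction-phase robot travel = 1.9500·0.0400 = 0.0780 m
robot under decel: 1.9500²/(2·0.5000) = 3.8025 m
human closes 1.4000·3.9400 = 5.5160 m
residual clearance needed = 0.0800+0.0050+0.0000 = 0.0850 m
S_min ≈ 0.0780+3.8025+5.5160+0.0850  ⇒  S_min = 18963/2000 m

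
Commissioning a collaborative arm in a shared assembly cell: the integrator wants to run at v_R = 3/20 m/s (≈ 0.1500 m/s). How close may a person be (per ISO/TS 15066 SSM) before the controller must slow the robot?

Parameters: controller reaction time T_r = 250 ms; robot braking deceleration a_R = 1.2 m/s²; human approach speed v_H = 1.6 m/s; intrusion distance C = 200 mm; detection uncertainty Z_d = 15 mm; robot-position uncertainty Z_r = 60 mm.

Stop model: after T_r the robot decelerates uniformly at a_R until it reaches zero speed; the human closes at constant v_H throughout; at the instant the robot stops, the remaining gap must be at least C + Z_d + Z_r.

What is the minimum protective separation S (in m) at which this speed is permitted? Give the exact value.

S_min = 59/64 m = 0.9219 m

T_s = v_R/a_R = (3/20)/(6/5) = 0.1250 s
reaction-phase robot travel = 0.1500·0.2500 = 0.0375 m
robot under decel: 0.1500²/(2·1.2000) = 0.0094 m
human closes 1.6000·0.3750 = 0.6000 m
C+Z_d+Z_r = 0.2000+0.0150+0.0600 = 0.2750 m
S_min ≈ 0.0375+0.0094+0.6000+0.2750  ⇒  S_min = 59/64 m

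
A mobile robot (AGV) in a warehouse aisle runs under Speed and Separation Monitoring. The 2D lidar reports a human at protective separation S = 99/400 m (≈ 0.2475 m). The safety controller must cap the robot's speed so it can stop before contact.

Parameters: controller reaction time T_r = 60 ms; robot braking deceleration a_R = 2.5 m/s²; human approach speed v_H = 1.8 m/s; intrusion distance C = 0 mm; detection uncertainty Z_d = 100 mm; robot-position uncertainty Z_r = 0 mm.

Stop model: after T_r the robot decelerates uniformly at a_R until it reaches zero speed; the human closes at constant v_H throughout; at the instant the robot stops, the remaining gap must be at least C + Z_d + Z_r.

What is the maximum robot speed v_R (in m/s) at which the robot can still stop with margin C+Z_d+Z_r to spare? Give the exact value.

v_R_max = 1/20 m/s = 0.0500 m/s

quadratic (1/5)·v² + (39/50)·v + (-79/2000) = 0
  disc = (39/50)² − 4·(1/5)·(-79/2000) = 16/25 ; √disc = 4/5
  v_R = (−(39/50) + 4/5) / (2·(1/5)) = 1/20 m/s
check:
braking lasts T_s = (1/20)/(5/2) = 0.0200 s
robot covers v_R·T_r = 0.0500·0.0600 = 0.0030 m before braking
robot covers 0.0500·0.0200 − ½·2.5000·0.0200² = 0.0005 m while stopping
human closes 1.8000·0.0800 = 0.1440 m
residual clearance needed = 0.0000+0.1000+0.0000 = 0.1000 m
sum ≈ 0.0030+0.0005+0.1440+0.1000 ≈ 0.2475 m = S ✓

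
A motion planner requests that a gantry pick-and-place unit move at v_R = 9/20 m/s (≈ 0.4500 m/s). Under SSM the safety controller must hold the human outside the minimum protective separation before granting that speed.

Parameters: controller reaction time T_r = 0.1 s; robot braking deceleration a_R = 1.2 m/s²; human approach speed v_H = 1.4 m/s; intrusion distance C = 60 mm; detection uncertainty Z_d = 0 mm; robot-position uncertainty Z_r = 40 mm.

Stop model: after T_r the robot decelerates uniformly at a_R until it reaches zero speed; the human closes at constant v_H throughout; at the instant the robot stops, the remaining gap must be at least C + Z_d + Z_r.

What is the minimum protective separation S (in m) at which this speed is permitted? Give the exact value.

S_min = 1431/1600 m = 0.8944 m

T_s = v_R/a_R = (9/20)/(6/5) = 0.3750 s
robot covers v_R·T_r = 0.4500·0.1000 = 0.0450 m before braking
robot covers 0.4500·0.3750 − ½·1.2000·0.3750² = 0.0844 m while stopping
person approaches 1.4000·(0.1000+0.3750) = 0.6650 m
C+Z_d+Z_r = 0.0600+0.0000+0.0400 = 0.1000 m
S_min ≈ 0.0450+0.0844+0.6650+0.1000  ⇒  S_min = 1431/1600 m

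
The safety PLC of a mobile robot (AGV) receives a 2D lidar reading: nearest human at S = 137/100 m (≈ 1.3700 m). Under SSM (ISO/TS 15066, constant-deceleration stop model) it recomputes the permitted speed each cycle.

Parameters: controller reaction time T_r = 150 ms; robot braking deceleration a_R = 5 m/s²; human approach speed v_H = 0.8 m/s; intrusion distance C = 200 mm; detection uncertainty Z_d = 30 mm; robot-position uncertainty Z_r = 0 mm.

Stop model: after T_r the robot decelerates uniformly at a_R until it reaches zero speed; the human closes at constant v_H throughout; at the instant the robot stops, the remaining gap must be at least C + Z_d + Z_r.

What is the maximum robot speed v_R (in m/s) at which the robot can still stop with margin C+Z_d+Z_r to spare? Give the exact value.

quadratic (1/10)·v² + (31/100)·v + (-51/50) = 0
  disc = (31/100)² − 4·(1/10)·(-51/50) = 5041/10000 ; √disc = 71/100
  v_R = (−(31/100) + 71/100) / (2·(1/10)) = 2 m/s
check:
T_s = v_R/a_R = 2/5 = 0.4000 s
robot covers v_R·T_r = 2.0000·0.1500 = 0.3000 m before braking
braking distance = 2.0000²/(2·5.0000) = 0.4000 m
human over T_r+T_s: 0.8000·(0.1500+0.4000) = 0.4400 m
margins: 0.2000+0.0300+0.0000 = 0.2300 m
sum ≈ 0.3000+0.4000+0.4400+0.2300 ≈ 1.3700 m = S ✓

v_R_max = 2 m/s = 2.0000 m/s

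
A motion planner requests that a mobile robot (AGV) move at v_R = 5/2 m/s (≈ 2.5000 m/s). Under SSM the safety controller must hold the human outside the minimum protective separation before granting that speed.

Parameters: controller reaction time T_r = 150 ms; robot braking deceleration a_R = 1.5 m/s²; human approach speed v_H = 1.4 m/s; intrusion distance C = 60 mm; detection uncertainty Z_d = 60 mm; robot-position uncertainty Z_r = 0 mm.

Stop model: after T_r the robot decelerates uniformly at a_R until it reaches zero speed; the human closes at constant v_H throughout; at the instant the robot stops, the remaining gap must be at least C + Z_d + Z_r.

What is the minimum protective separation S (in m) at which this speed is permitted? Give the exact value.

S_min = 3073/600 m = 5.1217 m

braking lasts T_s = (5/2)/(3/2) = 1.6667 s
reaction-phase robot travel = 2.5000·0.1500 = 0.3750 m
robot covers 2.5000·1.6667 − ½·1.5000·1.6667² = 2.0833 m while stopping
human closes 1.4000·1.8167 = 2.5433 m
margins: 0.0600+0.0600+0.0000 = 0.1200 m
S_min ≈ 0.3750+2.0833+2.5433+0.1200  ⇒  S_min = 3073/600 m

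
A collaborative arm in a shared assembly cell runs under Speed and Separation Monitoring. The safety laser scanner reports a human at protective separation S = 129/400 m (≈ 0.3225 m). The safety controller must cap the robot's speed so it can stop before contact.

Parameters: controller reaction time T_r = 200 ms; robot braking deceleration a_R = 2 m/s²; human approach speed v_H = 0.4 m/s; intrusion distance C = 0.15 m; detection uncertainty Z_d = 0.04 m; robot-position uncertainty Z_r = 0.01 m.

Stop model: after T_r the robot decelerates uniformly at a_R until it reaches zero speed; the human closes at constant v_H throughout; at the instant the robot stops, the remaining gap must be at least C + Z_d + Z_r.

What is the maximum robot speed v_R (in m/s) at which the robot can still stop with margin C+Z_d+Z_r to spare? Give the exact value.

at the boundary: (1/4)·v² + (2/5)·v + (-17/400) = 0
  disc = (2/5)² − 4·(1/4)·(-17/400) = 81/400 ; √disc = 9/20
  v_R = (−(2/5) + 9/20) / (2·(1/4)) = 1/10 m/s
check:
T_s = v_R/a_R = (1/10)/2 = 0.0500 s
robot covers v_R·T_r = 0.1000·0.2000 = 0.0200 m before braking
braking distance = 0.1000²/(2·2.0000) = 0.0025 m
person approaches 0.4000·(0.2000+0.0500) = 0.1000 m
residual clearance needed = 0.1500+0.0400+0.0100 = 0.2000 m
sum ≈ 0.0200+0.0025+0.1000+0.2000 ≈ 0.3225 m = S ✓

v_R_max = 1/10 m/s = 0.1000 m/s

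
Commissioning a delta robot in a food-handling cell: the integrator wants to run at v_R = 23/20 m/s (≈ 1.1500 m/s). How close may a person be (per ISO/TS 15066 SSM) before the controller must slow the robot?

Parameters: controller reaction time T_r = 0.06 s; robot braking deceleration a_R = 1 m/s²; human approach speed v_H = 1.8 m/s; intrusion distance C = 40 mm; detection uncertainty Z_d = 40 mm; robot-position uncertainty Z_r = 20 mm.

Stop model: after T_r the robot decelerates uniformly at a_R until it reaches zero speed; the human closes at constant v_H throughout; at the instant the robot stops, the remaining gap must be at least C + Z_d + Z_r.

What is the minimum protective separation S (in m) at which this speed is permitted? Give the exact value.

braking lasts T_s = (23/20)/1 = 1.1500 s
reaction-phase robot travel = 1.1500·0.0600 = 0.0690 m
braking distance = 1.1500²/(2·1.0000) = 0.6613 m
person approaches 1.8000·(0.0600+1.1500) = 2.1780 m
C+Z_d+Z_r = 0.0400+0.0400+0.0200 = 0.1000 m
S_min ≈ 0.0690+0.6613+2.1780+0.1000  ⇒  S_min = 12033/4000 m

S_min = 12033/4000 m = 3.0082 m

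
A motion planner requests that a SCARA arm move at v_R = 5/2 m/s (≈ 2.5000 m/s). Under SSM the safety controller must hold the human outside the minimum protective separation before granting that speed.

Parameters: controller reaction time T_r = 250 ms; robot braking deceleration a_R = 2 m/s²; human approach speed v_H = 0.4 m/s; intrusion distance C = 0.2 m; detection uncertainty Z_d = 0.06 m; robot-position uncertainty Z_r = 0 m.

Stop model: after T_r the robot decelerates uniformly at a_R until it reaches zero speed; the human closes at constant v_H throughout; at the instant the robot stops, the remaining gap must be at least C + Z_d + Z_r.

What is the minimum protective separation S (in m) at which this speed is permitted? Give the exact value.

S_min = 1219/400 m = 3.0475 m

T_s = v_R/a_R = (5/2)/2 = 1.2500 s
robot in T_r: 2.5000·0.2500 = 0.6250 m
braking distance = 2.5000²/(2·2.0000) = 1.5625 m
human over T_r+T_s: 0.4000·(0.2500+1.2500) = 0.6000 m
margins: 0.2000+0.0600+0.0000 = 0.2600 m
S_min ≈ 0.6250+1.5625+0.6000+0.2600  ⇒  S_min = 1219/400 m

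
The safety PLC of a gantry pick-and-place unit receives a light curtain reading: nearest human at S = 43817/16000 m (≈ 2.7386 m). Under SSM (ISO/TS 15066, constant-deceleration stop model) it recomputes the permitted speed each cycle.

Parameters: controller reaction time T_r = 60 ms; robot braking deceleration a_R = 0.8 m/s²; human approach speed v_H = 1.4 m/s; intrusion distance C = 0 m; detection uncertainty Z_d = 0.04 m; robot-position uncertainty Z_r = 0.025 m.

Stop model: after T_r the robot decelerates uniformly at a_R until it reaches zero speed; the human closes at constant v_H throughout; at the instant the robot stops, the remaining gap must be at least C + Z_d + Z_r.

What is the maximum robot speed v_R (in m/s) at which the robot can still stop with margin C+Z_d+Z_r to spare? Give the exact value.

quadratic (5/8)·v² + (181/100)·v + (-41433/16000) = 0
  disc = (181/100)² − 4·(5/8)·(-41433/16000) = 1560001/160000 ; √disc = 1249/400
  v_R = (−(181/100) + 1249/400) / (2·(5/8)) = 21/20 m/s
check:
stop time T_s = (21/20)/(4/5) = 1.3125 s
robot covers v_R·T_r = 1.0500·0.0600 = 0.0630 m before braking
braking distance = 1.0500²/(2·0.8000) = 0.6891 m
human closes 1.4000·1.3725 = 1.9215 m
margins: 0.0000+0.0400+0.0250 = 0.0650 m
sum ≈ 0.0630+0.6891+1.9215+0.0650 ≈ 2.7386 m = S ✓

v_R_max = 21/20 m/s = 1.0500 m/s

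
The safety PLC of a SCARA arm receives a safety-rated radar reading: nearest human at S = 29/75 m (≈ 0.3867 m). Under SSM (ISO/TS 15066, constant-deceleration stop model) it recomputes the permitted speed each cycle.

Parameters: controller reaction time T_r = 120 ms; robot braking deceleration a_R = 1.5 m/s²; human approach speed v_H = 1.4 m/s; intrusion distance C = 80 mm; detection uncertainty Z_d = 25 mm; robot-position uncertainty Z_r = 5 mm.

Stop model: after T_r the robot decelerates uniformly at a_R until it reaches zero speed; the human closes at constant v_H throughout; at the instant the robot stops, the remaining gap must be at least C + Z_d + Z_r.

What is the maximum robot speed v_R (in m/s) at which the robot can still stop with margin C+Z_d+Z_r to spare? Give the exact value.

v_R_max = 1/10 m/s = 0.1000 m/s

at the boundary: (1/3)·v² + (79/75)·v + (-163/1500) = 0
  disc = (79/75)² − 4·(1/3)·(-163/1500) = 784/625 ; √disc = 28/25
  v_R = (−(79/75) + 28/25) / (2·(1/3)) = 1/10 m/s
check:
T_s = v_R/a_R = (1/10)/(3/2) = 0.0667 s
reaction-phase robot travel = 0.1000·0.1200 = 0.0120 m
robot covers 0.1000·0.0667 − ½·1.5000·0.0667² = 0.0033 m while stopping
person approaches 1.4000·(0.1200+0.0667) = 0.2613 m
margins: 0.0800+0.0250+0.0050 = 0.1100 m
sum ≈ 0.0120+0.0033+0.2613+0.1100 ≈ 0.3867 m = S ✓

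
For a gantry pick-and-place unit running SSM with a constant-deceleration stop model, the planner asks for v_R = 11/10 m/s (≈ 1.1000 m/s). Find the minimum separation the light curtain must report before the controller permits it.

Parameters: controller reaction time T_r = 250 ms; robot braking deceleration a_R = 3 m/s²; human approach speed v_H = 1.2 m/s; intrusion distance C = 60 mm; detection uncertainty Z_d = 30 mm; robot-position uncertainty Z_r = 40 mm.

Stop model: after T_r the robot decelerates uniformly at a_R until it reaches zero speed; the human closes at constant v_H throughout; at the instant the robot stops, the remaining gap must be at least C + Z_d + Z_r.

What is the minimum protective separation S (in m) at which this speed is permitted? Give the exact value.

S_min = 101/75 m = 1.3467 m

stop time T_s = (11/10)/3 = 0.3667 s
robot covers v_R·T_r = 1.1000·0.2500 = 0.2750 m before braking
robot under decel: 1.1000²/(2·3.0000) = 0.2017 m
human closes 1.2000·0.6167 = 0.7400 m
residual clearance needed = 0.0600+0.0300+0.0400 = 0.1300 m
S_min ≈ 0.2750+0.2017+0.7400+0.1300  ⇒  S_min = 101/75 m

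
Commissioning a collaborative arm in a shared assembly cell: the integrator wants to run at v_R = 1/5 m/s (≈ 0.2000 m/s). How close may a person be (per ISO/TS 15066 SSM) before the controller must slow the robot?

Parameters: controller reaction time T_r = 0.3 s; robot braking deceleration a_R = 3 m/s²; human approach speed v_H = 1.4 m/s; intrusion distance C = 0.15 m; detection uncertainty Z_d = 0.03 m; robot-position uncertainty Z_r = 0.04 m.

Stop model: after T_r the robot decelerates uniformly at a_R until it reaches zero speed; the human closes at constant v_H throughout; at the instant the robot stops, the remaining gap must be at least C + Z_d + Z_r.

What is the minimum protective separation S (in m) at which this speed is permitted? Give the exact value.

braking lasts T_s = (1/5)/3 = 0.0667 s
robot in T_r: 0.2000·0.3000 = 0.0600 m
robot under decel: 0.2000²/(2·3.0000) = 0.0067 m
human over T_r+T_s: 1.4000·(0.3000+0.0667) = 0.5133 m
residual clearance needed = 0.1500+0.0300+0.0400 = 0.2200 m
S_min ≈ 0.0600+0.0067+0.5133+0.2200  ⇒  S_min = 4/5 m

S_min = 4/5 m = 0.8000 m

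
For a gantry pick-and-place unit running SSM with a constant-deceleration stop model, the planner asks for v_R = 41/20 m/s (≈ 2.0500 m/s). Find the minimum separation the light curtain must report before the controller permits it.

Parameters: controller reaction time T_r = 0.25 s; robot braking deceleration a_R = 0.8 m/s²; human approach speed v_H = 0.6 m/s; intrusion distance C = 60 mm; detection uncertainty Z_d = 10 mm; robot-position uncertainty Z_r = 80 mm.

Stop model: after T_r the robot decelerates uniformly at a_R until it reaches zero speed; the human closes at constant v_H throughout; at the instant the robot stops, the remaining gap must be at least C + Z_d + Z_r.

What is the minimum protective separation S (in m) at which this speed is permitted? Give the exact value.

S_min = 637/128 m = 4.9766 m

braking lasts T_s = (41/20)/(4/5) = 2.5625 s
robot in T_r: 2.0500·0.2500 = 0.5125 m
braking distance = 2.0500²/(2·0.8000) = 2.6266 m
human over T_r+T_s: 0.6000·(0.2500+2.5625) = 1.6875 m
C+Z_d+Z_r = 0.0600+0.0100+0.0800 = 0.1500 m
S_min ≈ 0.5125+2.6266+1.6875+0.1500  ⇒  S_min = 637/128 m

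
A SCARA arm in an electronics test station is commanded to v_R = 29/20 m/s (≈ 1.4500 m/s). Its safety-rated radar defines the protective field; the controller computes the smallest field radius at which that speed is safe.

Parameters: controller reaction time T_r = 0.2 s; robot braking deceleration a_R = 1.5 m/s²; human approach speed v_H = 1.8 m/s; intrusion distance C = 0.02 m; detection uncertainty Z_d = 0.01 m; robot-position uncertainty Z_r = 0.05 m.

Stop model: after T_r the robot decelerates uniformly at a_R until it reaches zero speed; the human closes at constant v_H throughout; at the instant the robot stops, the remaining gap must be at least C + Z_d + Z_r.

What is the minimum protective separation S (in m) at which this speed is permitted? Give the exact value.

braking lasts T_s = (29/20)/(3/2) = 0.9667 s
reaction-phase robot travel = 1.4500·0.2000 = 0.2900 m
robot under decel: 1.4500²/(2·1.5000) = 0.7008 m
person approaches 1.8000·(0.2000+0.9667) = 2.1000 m
margins: 0.0200+0.0100+0.0500 = 0.0800 m
S_min ≈ 0.2900+0.7008+2.1000+0.0800  ⇒  S_min = 761/240 m

S_min = 761/240 m = 3.1708 m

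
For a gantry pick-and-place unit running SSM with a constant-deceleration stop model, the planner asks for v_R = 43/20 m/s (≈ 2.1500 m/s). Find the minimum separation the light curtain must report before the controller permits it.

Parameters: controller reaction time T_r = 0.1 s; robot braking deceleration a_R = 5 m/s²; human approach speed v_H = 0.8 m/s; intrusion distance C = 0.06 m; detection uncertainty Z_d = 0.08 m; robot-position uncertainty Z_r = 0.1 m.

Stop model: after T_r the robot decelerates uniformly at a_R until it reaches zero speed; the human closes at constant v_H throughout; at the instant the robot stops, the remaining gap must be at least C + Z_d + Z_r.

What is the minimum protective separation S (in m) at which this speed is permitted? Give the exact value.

braking lasts T_s = (43/20)/5 = 0.4300 s
reaction-phase robot travel = 2.1500·0.1000 = 0.2150 m
braking distance = 2.1500²/(2·5.0000) = 0.4622 m
human closes 0.8000·0.5300 = 0.4240 m
residual clearance needed = 0.0600+0.0800+0.1000 = 0.2400 m
S_min ≈ 0.2150+0.4622+0.4240+0.2400  ⇒  S_min = 1073/800 m

S_min = 1073/800 m = 1.3413 m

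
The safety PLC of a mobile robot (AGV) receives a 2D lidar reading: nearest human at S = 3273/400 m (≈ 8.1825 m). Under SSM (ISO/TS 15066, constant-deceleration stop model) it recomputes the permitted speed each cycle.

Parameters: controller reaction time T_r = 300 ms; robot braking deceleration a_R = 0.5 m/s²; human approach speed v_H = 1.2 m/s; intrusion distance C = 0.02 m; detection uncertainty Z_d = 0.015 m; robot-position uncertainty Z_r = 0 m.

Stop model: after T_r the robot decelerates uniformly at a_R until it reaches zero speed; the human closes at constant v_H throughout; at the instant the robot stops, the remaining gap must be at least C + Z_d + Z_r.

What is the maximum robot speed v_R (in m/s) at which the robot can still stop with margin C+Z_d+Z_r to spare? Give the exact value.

collect terms ⇒ (1)·v_R² + (27/10)·v_R + (-623/80) = 0
  disc = (27/10)² − 4·(1)·(-623/80) = 961/25 ; √disc = 31/5
  v_R = (−(27/10) + 31/5) / (2·(1)) = 7/4 m/s
check:
braking lasts T_s = (7/4)/(1/2) = 3.5000 s
robot covers v_R·T_r = 1.7500·0.3000 = 0.5250 m before braking
braking distance = 1.7500²/(2·0.5000) = 3.0625 m
human over T_r+T_s: 1.2000·(0.3000+3.5000) = 4.5600 m
residual clearance needed = 0.0200+0.0150+0.0000 = 0.0350 m
sum ≈ 0.5250+3.0625+4.5600+0.0350 ≈ 8.1825 m = S ✓

v_R_max = 7/4 m/s = 1.7500 m/s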